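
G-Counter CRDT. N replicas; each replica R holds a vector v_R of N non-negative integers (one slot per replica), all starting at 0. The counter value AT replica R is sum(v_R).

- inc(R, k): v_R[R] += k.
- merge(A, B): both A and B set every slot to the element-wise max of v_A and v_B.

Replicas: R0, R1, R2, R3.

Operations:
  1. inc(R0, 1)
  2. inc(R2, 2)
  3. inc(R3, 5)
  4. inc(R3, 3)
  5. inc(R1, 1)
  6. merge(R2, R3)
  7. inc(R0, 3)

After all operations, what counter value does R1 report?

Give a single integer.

Op 1: inc R0 by 1 -> R0=(1,0,0,0) value=1
Op 2: inc R2 by 2 -> R2=(0,0,2,0) value=2
Op 3: inc R3 by 5 -> R3=(0,0,0,5) value=5
Op 4: inc R3 by 3 -> R3=(0,0,0,8) value=8
Op 5: inc R1 by 1 -> R1=(0,1,0,0) value=1
Op 6: merge R2<->R3 -> R2=(0,0,2,8) R3=(0,0,2,8)
Op 7: inc R0 by 3 -> R0=(4,0,0,0) value=4

Answer: 1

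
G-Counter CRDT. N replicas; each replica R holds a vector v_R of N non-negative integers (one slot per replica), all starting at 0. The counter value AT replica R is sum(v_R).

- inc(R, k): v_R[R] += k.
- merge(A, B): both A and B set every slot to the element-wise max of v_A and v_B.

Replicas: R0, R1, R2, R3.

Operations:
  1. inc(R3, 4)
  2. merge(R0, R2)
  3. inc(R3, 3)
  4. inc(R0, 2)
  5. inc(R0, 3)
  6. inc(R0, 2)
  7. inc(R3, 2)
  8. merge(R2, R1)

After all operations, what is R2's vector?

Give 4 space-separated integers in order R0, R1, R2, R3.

Op 1: inc R3 by 4 -> R3=(0,0,0,4) value=4
Op 2: merge R0<->R2 -> R0=(0,0,0,0) R2=(0,0,0,0)
Op 3: inc R3 by 3 -> R3=(0,0,0,7) value=7
Op 4: inc R0 by 2 -> R0=(2,0,0,0) value=2
Op 5: inc R0 by 3 -> R0=(5,0,0,0) value=5
Op 6: inc R0 by 2 -> R0=(7,0,0,0) value=7
Op 7: inc R3 by 2 -> R3=(0,0,0,9) value=9
Op 8: merge R2<->R1 -> R2=(0,0,0,0) R1=(0,0,0,0)

Answer: 0 0 0 0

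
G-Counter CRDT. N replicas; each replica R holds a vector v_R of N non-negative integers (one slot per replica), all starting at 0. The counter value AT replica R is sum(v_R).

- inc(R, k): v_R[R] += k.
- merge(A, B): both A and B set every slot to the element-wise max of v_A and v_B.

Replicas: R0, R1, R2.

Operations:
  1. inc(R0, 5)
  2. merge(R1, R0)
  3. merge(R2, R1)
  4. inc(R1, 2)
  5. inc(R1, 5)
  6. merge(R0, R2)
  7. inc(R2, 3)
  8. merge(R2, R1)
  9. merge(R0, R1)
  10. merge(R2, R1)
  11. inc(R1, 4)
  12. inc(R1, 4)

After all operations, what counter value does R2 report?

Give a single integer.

Op 1: inc R0 by 5 -> R0=(5,0,0) value=5
Op 2: merge R1<->R0 -> R1=(5,0,0) R0=(5,0,0)
Op 3: merge R2<->R1 -> R2=(5,0,0) R1=(5,0,0)
Op 4: inc R1 by 2 -> R1=(5,2,0) value=7
Op 5: inc R1 by 5 -> R1=(5,7,0) value=12
Op 6: merge R0<->R2 -> R0=(5,0,0) R2=(5,0,0)
Op 7: inc R2 by 3 -> R2=(5,0,3) value=8
Op 8: merge R2<->R1 -> R2=(5,7,3) R1=(5,7,3)
Op 9: merge R0<->R1 -> R0=(5,7,3) R1=(5,7,3)
Op 10: merge R2<->R1 -> R2=(5,7,3) R1=(5,7,3)
Op 11: inc R1 by 4 -> R1=(5,11,3) value=19
Op 12: inc R1 by 4 -> R1=(5,15,3) value=23

Answer: 15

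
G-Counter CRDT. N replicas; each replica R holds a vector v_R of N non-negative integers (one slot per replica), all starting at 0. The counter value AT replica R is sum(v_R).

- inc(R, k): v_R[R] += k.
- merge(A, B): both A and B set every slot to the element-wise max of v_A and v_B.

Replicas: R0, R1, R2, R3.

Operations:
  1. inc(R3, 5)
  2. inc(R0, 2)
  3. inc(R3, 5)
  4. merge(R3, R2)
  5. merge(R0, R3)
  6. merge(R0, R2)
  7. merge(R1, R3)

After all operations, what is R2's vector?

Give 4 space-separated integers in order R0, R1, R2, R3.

Op 1: inc R3 by 5 -> R3=(0,0,0,5) value=5
Op 2: inc R0 by 2 -> R0=(2,0,0,0) value=2
Op 3: inc R3 by 5 -> R3=(0,0,0,10) value=10
Op 4: merge R3<->R2 -> R3=(0,0,0,10) R2=(0,0,0,10)
Op 5: merge R0<->R3 -> R0=(2,0,0,10) R3=(2,0,0,10)
Op 6: merge R0<->R2 -> R0=(2,0,0,10) R2=(2,0,0,10)
Op 7: merge R1<->R3 -> R1=(2,0,0,10) R3=(2,0,0,10)

Answer: 2 0 0 10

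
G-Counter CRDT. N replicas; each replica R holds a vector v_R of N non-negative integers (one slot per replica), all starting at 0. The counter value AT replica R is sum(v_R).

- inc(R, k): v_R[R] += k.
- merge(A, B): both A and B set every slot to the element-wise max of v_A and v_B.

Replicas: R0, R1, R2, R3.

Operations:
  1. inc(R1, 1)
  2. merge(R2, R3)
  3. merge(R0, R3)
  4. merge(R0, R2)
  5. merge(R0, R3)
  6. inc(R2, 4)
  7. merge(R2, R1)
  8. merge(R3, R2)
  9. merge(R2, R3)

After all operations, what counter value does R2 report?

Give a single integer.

Op 1: inc R1 by 1 -> R1=(0,1,0,0) value=1
Op 2: merge R2<->R3 -> R2=(0,0,0,0) R3=(0,0,0,0)
Op 3: merge R0<->R3 -> R0=(0,0,0,0) R3=(0,0,0,0)
Op 4: merge R0<->R2 -> R0=(0,0,0,0) R2=(0,0,0,0)
Op 5: merge R0<->R3 -> R0=(0,0,0,0) R3=(0,0,0,0)
Op 6: inc R2 by 4 -> R2=(0,0,4,0) value=4
Op 7: merge R2<->R1 -> R2=(0,1,4,0) R1=(0,1,4,0)
Op 8: merge R3<->R2 -> R3=(0,1,4,0) R2=(0,1,4,0)
Op 9: merge R2<->R3 -> R2=(0,1,4,0) R3=(0,1,4,0)

Answer: 5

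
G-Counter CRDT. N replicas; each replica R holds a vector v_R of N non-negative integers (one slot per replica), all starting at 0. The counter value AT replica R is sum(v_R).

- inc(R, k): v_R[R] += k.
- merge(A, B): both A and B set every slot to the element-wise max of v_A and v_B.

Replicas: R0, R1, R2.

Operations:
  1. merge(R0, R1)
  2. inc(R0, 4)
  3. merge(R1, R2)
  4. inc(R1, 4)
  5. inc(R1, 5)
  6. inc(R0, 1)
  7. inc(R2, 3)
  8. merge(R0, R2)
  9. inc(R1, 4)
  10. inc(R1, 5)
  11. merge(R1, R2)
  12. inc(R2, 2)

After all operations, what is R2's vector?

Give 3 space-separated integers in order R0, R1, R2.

Op 1: merge R0<->R1 -> R0=(0,0,0) R1=(0,0,0)
Op 2: inc R0 by 4 -> R0=(4,0,0) value=4
Op 3: merge R1<->R2 -> R1=(0,0,0) R2=(0,0,0)
Op 4: inc R1 by 4 -> R1=(0,4,0) value=4
Op 5: inc R1 by 5 -> R1=(0,9,0) value=9
Op 6: inc R0 by 1 -> R0=(5,0,0) value=5
Op 7: inc R2 by 3 -> R2=(0,0,3) value=3
Op 8: merge R0<->R2 -> R0=(5,0,3) R2=(5,0,3)
Op 9: inc R1 by 4 -> R1=(0,13,0) value=13
Op 10: inc R1 by 5 -> R1=(0,18,0) value=18
Op 11: merge R1<->R2 -> R1=(5,18,3) R2=(5,18,3)
Op 12: inc R2 by 2 -> R2=(5,18,5) value=28

Answer: 5 18 5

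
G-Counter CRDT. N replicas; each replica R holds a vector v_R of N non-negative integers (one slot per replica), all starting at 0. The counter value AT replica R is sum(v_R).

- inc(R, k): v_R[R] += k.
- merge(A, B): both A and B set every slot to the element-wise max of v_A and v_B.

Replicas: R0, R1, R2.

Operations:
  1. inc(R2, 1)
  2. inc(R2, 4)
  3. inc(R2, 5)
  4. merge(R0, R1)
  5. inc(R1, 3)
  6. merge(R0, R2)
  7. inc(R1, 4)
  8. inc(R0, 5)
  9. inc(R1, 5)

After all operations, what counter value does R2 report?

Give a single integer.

Op 1: inc R2 by 1 -> R2=(0,0,1) value=1
Op 2: inc R2 by 4 -> R2=(0,0,5) value=5
Op 3: inc R2 by 5 -> R2=(0,0,10) value=10
Op 4: merge R0<->R1 -> R0=(0,0,0) R1=(0,0,0)
Op 5: inc R1 by 3 -> R1=(0,3,0) value=3
Op 6: merge R0<->R2 -> R0=(0,0,10) R2=(0,0,10)
Op 7: inc R1 by 4 -> R1=(0,7,0) value=7
Op 8: inc R0 by 5 -> R0=(5,0,10) value=15
Op 9: inc R1 by 5 -> R1=(0,12,0) value=12

Answer: 10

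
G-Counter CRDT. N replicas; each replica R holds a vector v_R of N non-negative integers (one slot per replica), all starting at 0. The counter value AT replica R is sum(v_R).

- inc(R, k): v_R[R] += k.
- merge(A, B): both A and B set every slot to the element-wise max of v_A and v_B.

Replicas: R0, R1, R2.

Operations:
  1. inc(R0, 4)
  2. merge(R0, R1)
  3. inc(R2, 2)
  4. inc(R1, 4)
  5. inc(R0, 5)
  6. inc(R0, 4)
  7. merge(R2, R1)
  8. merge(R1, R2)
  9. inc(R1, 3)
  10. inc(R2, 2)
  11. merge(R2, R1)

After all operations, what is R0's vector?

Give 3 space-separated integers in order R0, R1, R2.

Answer: 13 0 0

Derivation:
Op 1: inc R0 by 4 -> R0=(4,0,0) value=4
Op 2: merge R0<->R1 -> R0=(4,0,0) R1=(4,0,0)
Op 3: inc R2 by 2 -> R2=(0,0,2) value=2
Op 4: inc R1 by 4 -> R1=(4,4,0) value=8
Op 5: inc R0 by 5 -> R0=(9,0,0) value=9
Op 6: inc R0 by 4 -> R0=(13,0,0) value=13
Op 7: merge R2<->R1 -> R2=(4,4,2) R1=(4,4,2)
Op 8: merge R1<->R2 -> R1=(4,4,2) R2=(4,4,2)
Op 9: inc R1 by 3 -> R1=(4,7,2) value=13
Op 10: inc R2 by 2 -> R2=(4,4,4) value=12
Op 11: merge R2<->R1 -> R2=(4,7,4) R1=(4,7,4)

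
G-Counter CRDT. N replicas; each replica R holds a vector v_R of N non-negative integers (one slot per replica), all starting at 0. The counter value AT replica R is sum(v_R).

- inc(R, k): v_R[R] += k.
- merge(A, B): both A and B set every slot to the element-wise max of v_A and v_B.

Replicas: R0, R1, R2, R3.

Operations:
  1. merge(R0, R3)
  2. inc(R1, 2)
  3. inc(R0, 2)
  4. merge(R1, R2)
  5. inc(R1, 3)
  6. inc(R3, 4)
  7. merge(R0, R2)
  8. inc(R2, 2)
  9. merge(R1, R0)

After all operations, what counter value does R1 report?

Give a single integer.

Op 1: merge R0<->R3 -> R0=(0,0,0,0) R3=(0,0,0,0)
Op 2: inc R1 by 2 -> R1=(0,2,0,0) value=2
Op 3: inc R0 by 2 -> R0=(2,0,0,0) value=2
Op 4: merge R1<->R2 -> R1=(0,2,0,0) R2=(0,2,0,0)
Op 5: inc R1 by 3 -> R1=(0,5,0,0) value=5
Op 6: inc R3 by 4 -> R3=(0,0,0,4) value=4
Op 7: merge R0<->R2 -> R0=(2,2,0,0) R2=(2,2,0,0)
Op 8: inc R2 by 2 -> R2=(2,2,2,0) value=6
Op 9: merge R1<->R0 -> R1=(2,5,0,0) R0=(2,5,0,0)

Answer: 7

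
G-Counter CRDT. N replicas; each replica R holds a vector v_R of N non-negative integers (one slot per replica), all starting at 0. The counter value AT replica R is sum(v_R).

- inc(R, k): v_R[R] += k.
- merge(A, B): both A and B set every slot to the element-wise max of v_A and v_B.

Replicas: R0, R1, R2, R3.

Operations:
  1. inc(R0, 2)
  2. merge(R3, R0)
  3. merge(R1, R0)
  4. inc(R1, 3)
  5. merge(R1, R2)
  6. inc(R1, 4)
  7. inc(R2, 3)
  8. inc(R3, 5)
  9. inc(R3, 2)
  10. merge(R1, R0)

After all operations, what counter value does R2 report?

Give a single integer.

Answer: 8

Derivation:
Op 1: inc R0 by 2 -> R0=(2,0,0,0) value=2
Op 2: merge R3<->R0 -> R3=(2,0,0,0) R0=(2,0,0,0)
Op 3: merge R1<->R0 -> R1=(2,0,0,0) R0=(2,0,0,0)
Op 4: inc R1 by 3 -> R1=(2,3,0,0) value=5
Op 5: merge R1<->R2 -> R1=(2,3,0,0) R2=(2,3,0,0)
Op 6: inc R1 by 4 -> R1=(2,7,0,0) value=9
Op 7: inc R2 by 3 -> R2=(2,3,3,0) value=8
Op 8: inc R3 by 5 -> R3=(2,0,0,5) value=7
Op 9: inc R3 by 2 -> R3=(2,0,0,7) value=9
Op 10: merge R1<->R0 -> R1=(2,7,0,0) R0=(2,7,0,0)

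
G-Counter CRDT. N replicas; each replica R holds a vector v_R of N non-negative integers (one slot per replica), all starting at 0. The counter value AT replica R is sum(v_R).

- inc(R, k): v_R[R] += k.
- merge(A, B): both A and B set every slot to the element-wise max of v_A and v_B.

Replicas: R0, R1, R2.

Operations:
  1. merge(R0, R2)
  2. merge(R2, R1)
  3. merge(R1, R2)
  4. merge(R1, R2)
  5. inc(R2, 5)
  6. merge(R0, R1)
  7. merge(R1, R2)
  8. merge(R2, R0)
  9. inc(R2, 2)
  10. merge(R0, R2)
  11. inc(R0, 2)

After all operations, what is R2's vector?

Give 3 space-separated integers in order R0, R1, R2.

Answer: 0 0 7

Derivation:
Op 1: merge R0<->R2 -> R0=(0,0,0) R2=(0,0,0)
Op 2: merge R2<->R1 -> R2=(0,0,0) R1=(0,0,0)
Op 3: merge R1<->R2 -> R1=(0,0,0) R2=(0,0,0)
Op 4: merge R1<->R2 -> R1=(0,0,0) R2=(0,0,0)
Op 5: inc R2 by 5 -> R2=(0,0,5) value=5
Op 6: merge R0<->R1 -> R0=(0,0,0) R1=(0,0,0)
Op 7: merge R1<->R2 -> R1=(0,0,5) R2=(0,0,5)
Op 8: merge R2<->R0 -> R2=(0,0,5) R0=(0,0,5)
Op 9: inc R2 by 2 -> R2=(0,0,7) value=7
Op 10: merge R0<->R2 -> R0=(0,0,7) R2=(0,0,7)
Op 11: inc R0 by 2 -> R0=(2,0,7) value=9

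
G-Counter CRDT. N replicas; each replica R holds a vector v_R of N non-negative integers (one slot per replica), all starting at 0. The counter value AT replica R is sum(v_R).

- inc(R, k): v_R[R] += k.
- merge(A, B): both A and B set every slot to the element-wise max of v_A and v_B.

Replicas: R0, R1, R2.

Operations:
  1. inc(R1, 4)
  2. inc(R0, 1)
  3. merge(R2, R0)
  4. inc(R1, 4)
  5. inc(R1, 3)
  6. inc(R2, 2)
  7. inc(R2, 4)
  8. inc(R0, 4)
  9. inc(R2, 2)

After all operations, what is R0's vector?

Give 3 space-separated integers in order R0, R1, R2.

Answer: 5 0 0

Derivation:
Op 1: inc R1 by 4 -> R1=(0,4,0) value=4
Op 2: inc R0 by 1 -> R0=(1,0,0) value=1
Op 3: merge R2<->R0 -> R2=(1,0,0) R0=(1,0,0)
Op 4: inc R1 by 4 -> R1=(0,8,0) value=8
Op 5: inc R1 by 3 -> R1=(0,11,0) value=11
Op 6: inc R2 by 2 -> R2=(1,0,2) value=3
Op 7: inc R2 by 4 -> R2=(1,0,6) value=7
Op 8: inc R0 by 4 -> R0=(5,0,0) value=5
Op 9: inc R2 by 2 -> R2=(1,0,8) value=9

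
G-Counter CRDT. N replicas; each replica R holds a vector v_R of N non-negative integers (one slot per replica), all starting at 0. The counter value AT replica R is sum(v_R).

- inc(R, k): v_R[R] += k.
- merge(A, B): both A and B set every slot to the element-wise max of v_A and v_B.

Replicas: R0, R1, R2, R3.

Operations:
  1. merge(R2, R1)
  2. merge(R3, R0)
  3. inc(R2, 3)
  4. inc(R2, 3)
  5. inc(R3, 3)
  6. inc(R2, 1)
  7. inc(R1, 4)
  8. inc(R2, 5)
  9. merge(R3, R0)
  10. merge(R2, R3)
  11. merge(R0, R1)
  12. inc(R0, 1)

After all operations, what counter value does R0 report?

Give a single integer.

Answer: 8

Derivation:
Op 1: merge R2<->R1 -> R2=(0,0,0,0) R1=(0,0,0,0)
Op 2: merge R3<->R0 -> R3=(0,0,0,0) R0=(0,0,0,0)
Op 3: inc R2 by 3 -> R2=(0,0,3,0) value=3
Op 4: inc R2 by 3 -> R2=(0,0,6,0) value=6
Op 5: inc R3 by 3 -> R3=(0,0,0,3) value=3
Op 6: inc R2 by 1 -> R2=(0,0,7,0) value=7
Op 7: inc R1 by 4 -> R1=(0,4,0,0) value=4
Op 8: inc R2 by 5 -> R2=(0,0,12,0) value=12
Op 9: merge R3<->R0 -> R3=(0,0,0,3) R0=(0,0,0,3)
Op 10: merge R2<->R3 -> R2=(0,0,12,3) R3=(0,0,12,3)
Op 11: merge R0<->R1 -> R0=(0,4,0,3) R1=(0,4,0,3)
Op 12: inc R0 by 1 -> R0=(1,4,0,3) value=8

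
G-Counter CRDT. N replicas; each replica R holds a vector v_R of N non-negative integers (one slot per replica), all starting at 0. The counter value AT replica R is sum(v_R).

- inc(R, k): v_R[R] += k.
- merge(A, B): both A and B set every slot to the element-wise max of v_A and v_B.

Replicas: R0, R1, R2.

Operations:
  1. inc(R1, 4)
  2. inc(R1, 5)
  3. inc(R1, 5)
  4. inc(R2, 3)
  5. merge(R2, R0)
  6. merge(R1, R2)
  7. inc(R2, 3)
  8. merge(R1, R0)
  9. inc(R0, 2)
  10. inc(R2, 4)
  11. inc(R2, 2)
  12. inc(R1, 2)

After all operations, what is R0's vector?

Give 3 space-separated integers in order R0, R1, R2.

Answer: 2 14 3

Derivation:
Op 1: inc R1 by 4 -> R1=(0,4,0) value=4
Op 2: inc R1 by 5 -> R1=(0,9,0) value=9
Op 3: inc R1 by 5 -> R1=(0,14,0) value=14
Op 4: inc R2 by 3 -> R2=(0,0,3) value=3
Op 5: merge R2<->R0 -> R2=(0,0,3) R0=(0,0,3)
Op 6: merge R1<->R2 -> R1=(0,14,3) R2=(0,14,3)
Op 7: inc R2 by 3 -> R2=(0,14,6) value=20
Op 8: merge R1<->R0 -> R1=(0,14,3) R0=(0,14,3)
Op 9: inc R0 by 2 -> R0=(2,14,3) value=19
Op 10: inc R2 by 4 -> R2=(0,14,10) value=24
Op 11: inc R2 by 2 -> R2=(0,14,12) value=26
Op 12: inc R1 by 2 -> R1=(0,16,3) value=19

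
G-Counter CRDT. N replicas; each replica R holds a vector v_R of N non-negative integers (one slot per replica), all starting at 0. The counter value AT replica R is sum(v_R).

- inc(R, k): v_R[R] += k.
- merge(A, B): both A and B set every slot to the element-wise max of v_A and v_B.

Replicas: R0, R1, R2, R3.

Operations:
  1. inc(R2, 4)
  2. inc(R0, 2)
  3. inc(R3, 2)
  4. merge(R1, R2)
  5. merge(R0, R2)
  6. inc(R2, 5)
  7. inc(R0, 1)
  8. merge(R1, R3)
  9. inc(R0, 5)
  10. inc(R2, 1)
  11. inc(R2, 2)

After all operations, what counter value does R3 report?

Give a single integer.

Answer: 6

Derivation:
Op 1: inc R2 by 4 -> R2=(0,0,4,0) value=4
Op 2: inc R0 by 2 -> R0=(2,0,0,0) value=2
Op 3: inc R3 by 2 -> R3=(0,0,0,2) value=2
Op 4: merge R1<->R2 -> R1=(0,0,4,0) R2=(0,0,4,0)
Op 5: merge R0<->R2 -> R0=(2,0,4,0) R2=(2,0,4,0)
Op 6: inc R2 by 5 -> R2=(2,0,9,0) value=11
Op 7: inc R0 by 1 -> R0=(3,0,4,0) value=7
Op 8: merge R1<->R3 -> R1=(0,0,4,2) R3=(0,0,4,2)
Op 9: inc R0 by 5 -> R0=(8,0,4,0) value=12
Op 10: inc R2 by 1 -> R2=(2,0,10,0) value=12
Op 11: inc R2 by 2 -> R2=(2,0,12,0) value=14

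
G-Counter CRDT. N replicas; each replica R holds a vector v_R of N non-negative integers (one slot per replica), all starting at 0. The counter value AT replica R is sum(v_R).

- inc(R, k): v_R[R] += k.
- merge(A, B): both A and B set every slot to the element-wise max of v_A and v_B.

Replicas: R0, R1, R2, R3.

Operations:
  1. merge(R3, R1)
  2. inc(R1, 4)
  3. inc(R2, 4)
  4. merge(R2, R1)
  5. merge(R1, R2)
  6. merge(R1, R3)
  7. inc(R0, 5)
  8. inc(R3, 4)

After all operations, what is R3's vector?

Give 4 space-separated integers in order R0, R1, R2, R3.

Op 1: merge R3<->R1 -> R3=(0,0,0,0) R1=(0,0,0,0)
Op 2: inc R1 by 4 -> R1=(0,4,0,0) value=4
Op 3: inc R2 by 4 -> R2=(0,0,4,0) value=4
Op 4: merge R2<->R1 -> R2=(0,4,4,0) R1=(0,4,4,0)
Op 5: merge R1<->R2 -> R1=(0,4,4,0) R2=(0,4,4,0)
Op 6: merge R1<->R3 -> R1=(0,4,4,0) R3=(0,4,4,0)
Op 7: inc R0 by 5 -> R0=(5,0,0,0) value=5
Op 8: inc R3 by 4 -> R3=(0,4,4,4) value=12

Answer: 0 4 4 4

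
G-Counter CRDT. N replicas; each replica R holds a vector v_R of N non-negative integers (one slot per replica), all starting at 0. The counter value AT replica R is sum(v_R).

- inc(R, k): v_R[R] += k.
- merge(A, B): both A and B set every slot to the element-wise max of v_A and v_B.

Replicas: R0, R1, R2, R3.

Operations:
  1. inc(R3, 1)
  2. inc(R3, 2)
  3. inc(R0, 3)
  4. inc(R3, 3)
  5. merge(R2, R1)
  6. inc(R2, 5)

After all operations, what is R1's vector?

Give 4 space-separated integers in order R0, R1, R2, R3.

Answer: 0 0 0 0

Derivation:
Op 1: inc R3 by 1 -> R3=(0,0,0,1) value=1
Op 2: inc R3 by 2 -> R3=(0,0,0,3) value=3
Op 3: inc R0 by 3 -> R0=(3,0,0,0) value=3
Op 4: inc R3 by 3 -> R3=(0,0,0,6) value=6
Op 5: merge R2<->R1 -> R2=(0,0,0,0) R1=(0,0,0,0)
Op 6: inc R2 by 5 -> R2=(0,0,5,0) value=5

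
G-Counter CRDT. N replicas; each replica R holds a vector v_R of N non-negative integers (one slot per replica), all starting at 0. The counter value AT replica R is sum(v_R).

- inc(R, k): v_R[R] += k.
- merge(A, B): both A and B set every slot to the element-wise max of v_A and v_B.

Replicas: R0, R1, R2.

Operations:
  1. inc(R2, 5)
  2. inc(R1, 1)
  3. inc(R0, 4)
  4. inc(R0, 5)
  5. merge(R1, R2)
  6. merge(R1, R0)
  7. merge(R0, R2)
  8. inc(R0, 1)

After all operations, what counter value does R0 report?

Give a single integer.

Answer: 16

Derivation:
Op 1: inc R2 by 5 -> R2=(0,0,5) value=5
Op 2: inc R1 by 1 -> R1=(0,1,0) value=1
Op 3: inc R0 by 4 -> R0=(4,0,0) value=4
Op 4: inc R0 by 5 -> R0=(9,0,0) value=9
Op 5: merge R1<->R2 -> R1=(0,1,5) R2=(0,1,5)
Op 6: merge R1<->R0 -> R1=(9,1,5) R0=(9,1,5)
Op 7: merge R0<->R2 -> R0=(9,1,5) R2=(9,1,5)
Op 8: inc R0 by 1 -> R0=(10,1,5) value=16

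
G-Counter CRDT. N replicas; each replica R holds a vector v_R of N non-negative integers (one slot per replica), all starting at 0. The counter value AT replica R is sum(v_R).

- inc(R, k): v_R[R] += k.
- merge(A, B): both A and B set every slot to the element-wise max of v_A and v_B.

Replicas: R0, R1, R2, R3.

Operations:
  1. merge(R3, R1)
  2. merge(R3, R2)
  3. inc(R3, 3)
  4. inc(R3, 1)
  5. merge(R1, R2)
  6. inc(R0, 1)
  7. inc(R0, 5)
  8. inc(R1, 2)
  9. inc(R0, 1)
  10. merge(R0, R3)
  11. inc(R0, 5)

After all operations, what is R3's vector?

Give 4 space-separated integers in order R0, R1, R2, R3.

Answer: 7 0 0 4

Derivation:
Op 1: merge R3<->R1 -> R3=(0,0,0,0) R1=(0,0,0,0)
Op 2: merge R3<->R2 -> R3=(0,0,0,0) R2=(0,0,0,0)
Op 3: inc R3 by 3 -> R3=(0,0,0,3) value=3
Op 4: inc R3 by 1 -> R3=(0,0,0,4) value=4
Op 5: merge R1<->R2 -> R1=(0,0,0,0) R2=(0,0,0,0)
Op 6: inc R0 by 1 -> R0=(1,0,0,0) value=1
Op 7: inc R0 by 5 -> R0=(6,0,0,0) value=6
Op 8: inc R1 by 2 -> R1=(0,2,0,0) value=2
Op 9: inc R0 by 1 -> R0=(7,0,0,0) value=7
Op 10: merge R0<->R3 -> R0=(7,0,0,4) R3=(7,0,0,4)
Op 11: inc R0 by 5 -> R0=(12,0,0,4) value=16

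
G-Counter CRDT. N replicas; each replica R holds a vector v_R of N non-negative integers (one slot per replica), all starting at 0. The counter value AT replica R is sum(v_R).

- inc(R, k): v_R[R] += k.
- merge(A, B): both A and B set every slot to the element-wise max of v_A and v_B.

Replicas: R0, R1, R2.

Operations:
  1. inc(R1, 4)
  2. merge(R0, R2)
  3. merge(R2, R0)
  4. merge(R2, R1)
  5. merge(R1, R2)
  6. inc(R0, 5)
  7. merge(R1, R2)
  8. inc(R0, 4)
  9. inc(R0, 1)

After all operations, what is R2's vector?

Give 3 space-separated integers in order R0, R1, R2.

Op 1: inc R1 by 4 -> R1=(0,4,0) value=4
Op 2: merge R0<->R2 -> R0=(0,0,0) R2=(0,0,0)
Op 3: merge R2<->R0 -> R2=(0,0,0) R0=(0,0,0)
Op 4: merge R2<->R1 -> R2=(0,4,0) R1=(0,4,0)
Op 5: merge R1<->R2 -> R1=(0,4,0) R2=(0,4,0)
Op 6: inc R0 by 5 -> R0=(5,0,0) value=5
Op 7: merge R1<->R2 -> R1=(0,4,0) R2=(0,4,0)
Op 8: inc R0 by 4 -> R0=(9,0,0) value=9
Op 9: inc R0 by 1 -> R0=(10,0,0) value=10

Answer: 0 4 0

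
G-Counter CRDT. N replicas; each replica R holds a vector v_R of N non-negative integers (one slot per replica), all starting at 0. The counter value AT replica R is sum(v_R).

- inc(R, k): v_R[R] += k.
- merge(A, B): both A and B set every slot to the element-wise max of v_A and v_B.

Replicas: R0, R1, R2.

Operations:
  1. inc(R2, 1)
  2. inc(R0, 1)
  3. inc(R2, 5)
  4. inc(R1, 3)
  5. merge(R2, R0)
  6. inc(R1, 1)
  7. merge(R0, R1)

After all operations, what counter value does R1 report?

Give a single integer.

Op 1: inc R2 by 1 -> R2=(0,0,1) value=1
Op 2: inc R0 by 1 -> R0=(1,0,0) value=1
Op 3: inc R2 by 5 -> R2=(0,0,6) value=6
Op 4: inc R1 by 3 -> R1=(0,3,0) value=3
Op 5: merge R2<->R0 -> R2=(1,0,6) R0=(1,0,6)
Op 6: inc R1 by 1 -> R1=(0,4,0) value=4
Op 7: merge R0<->R1 -> R0=(1,4,6) R1=(1,4,6)

Answer: 11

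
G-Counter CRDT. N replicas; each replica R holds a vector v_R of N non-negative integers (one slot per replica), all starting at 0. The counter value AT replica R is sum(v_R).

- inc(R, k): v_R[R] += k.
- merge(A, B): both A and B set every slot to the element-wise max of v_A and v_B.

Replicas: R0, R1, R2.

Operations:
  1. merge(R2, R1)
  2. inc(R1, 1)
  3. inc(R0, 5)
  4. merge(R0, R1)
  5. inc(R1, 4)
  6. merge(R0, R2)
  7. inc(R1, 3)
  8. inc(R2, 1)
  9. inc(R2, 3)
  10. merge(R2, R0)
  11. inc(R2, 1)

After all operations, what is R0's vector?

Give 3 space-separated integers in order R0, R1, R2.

Answer: 5 1 4

Derivation:
Op 1: merge R2<->R1 -> R2=(0,0,0) R1=(0,0,0)
Op 2: inc R1 by 1 -> R1=(0,1,0) value=1
Op 3: inc R0 by 5 -> R0=(5,0,0) value=5
Op 4: merge R0<->R1 -> R0=(5,1,0) R1=(5,1,0)
Op 5: inc R1 by 4 -> R1=(5,5,0) value=10
Op 6: merge R0<->R2 -> R0=(5,1,0) R2=(5,1,0)
Op 7: inc R1 by 3 -> R1=(5,8,0) value=13
Op 8: inc R2 by 1 -> R2=(5,1,1) value=7
Op 9: inc R2 by 3 -> R2=(5,1,4) value=10
Op 10: merge R2<->R0 -> R2=(5,1,4) R0=(5,1,4)
Op 11: inc R2 by 1 -> R2=(5,1,5) value=11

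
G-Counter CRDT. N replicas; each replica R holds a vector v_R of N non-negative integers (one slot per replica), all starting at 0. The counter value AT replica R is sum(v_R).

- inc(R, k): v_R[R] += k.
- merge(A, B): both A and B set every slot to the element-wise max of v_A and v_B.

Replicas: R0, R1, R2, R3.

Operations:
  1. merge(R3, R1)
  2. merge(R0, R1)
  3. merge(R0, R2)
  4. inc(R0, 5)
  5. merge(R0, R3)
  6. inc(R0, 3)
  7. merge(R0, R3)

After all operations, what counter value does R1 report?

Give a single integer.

Op 1: merge R3<->R1 -> R3=(0,0,0,0) R1=(0,0,0,0)
Op 2: merge R0<->R1 -> R0=(0,0,0,0) R1=(0,0,0,0)
Op 3: merge R0<->R2 -> R0=(0,0,0,0) R2=(0,0,0,0)
Op 4: inc R0 by 5 -> R0=(5,0,0,0) value=5
Op 5: merge R0<->R3 -> R0=(5,0,0,0) R3=(5,0,0,0)
Op 6: inc R0 by 3 -> R0=(8,0,0,0) value=8
Op 7: merge R0<->R3 -> R0=(8,0,0,0) R3=(8,0,0,0)

Answer: 0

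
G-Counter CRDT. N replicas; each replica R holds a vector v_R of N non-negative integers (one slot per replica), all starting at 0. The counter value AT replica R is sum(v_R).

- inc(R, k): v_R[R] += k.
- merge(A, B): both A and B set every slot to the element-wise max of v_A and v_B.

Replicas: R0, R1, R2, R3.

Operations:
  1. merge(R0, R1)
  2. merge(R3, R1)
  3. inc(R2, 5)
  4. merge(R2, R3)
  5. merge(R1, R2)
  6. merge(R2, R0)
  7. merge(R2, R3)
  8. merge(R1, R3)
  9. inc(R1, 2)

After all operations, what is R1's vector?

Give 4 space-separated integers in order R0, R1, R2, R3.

Answer: 0 2 5 0

Derivation:
Op 1: merge R0<->R1 -> R0=(0,0,0,0) R1=(0,0,0,0)
Op 2: merge R3<->R1 -> R3=(0,0,0,0) R1=(0,0,0,0)
Op 3: inc R2 by 5 -> R2=(0,0,5,0) value=5
Op 4: merge R2<->R3 -> R2=(0,0,5,0) R3=(0,0,5,0)
Op 5: merge R1<->R2 -> R1=(0,0,5,0) R2=(0,0,5,0)
Op 6: merge R2<->R0 -> R2=(0,0,5,0) R0=(0,0,5,0)
Op 7: merge R2<->R3 -> R2=(0,0,5,0) R3=(0,0,5,0)
Op 8: merge R1<->R3 -> R1=(0,0,5,0) R3=(0,0,5,0)
Op 9: inc R1 by 2 -> R1=(0,2,5,0) value=7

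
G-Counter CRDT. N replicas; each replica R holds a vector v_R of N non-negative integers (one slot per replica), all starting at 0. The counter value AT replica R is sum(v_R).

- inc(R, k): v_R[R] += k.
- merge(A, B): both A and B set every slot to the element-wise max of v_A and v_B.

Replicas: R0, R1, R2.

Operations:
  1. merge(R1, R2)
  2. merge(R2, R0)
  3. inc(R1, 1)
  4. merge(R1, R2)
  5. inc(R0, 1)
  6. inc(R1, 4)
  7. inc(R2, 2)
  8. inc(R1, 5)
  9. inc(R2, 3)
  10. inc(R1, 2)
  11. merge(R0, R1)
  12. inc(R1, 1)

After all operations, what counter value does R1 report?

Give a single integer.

Answer: 14

Derivation:
Op 1: merge R1<->R2 -> R1=(0,0,0) R2=(0,0,0)
Op 2: merge R2<->R0 -> R2=(0,0,0) R0=(0,0,0)
Op 3: inc R1 by 1 -> R1=(0,1,0) value=1
Op 4: merge R1<->R2 -> R1=(0,1,0) R2=(0,1,0)
Op 5: inc R0 by 1 -> R0=(1,0,0) value=1
Op 6: inc R1 by 4 -> R1=(0,5,0) value=5
Op 7: inc R2 by 2 -> R2=(0,1,2) value=3
Op 8: inc R1 by 5 -> R1=(0,10,0) value=10
Op 9: inc R2 by 3 -> R2=(0,1,5) value=6
Op 10: inc R1 by 2 -> R1=(0,12,0) value=12
Op 11: merge R0<->R1 -> R0=(1,12,0) R1=(1,12,0)
Op 12: inc R1 by 1 -> R1=(1,13,0) value=14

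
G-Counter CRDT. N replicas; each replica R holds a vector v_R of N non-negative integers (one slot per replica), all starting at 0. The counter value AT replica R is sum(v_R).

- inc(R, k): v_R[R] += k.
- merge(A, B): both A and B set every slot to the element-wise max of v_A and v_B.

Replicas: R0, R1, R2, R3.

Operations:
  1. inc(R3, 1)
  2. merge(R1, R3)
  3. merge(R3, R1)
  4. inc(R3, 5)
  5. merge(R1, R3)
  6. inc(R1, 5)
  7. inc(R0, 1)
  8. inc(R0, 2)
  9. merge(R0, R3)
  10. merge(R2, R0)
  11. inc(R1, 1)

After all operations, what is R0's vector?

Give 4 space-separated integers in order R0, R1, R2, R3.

Answer: 3 0 0 6

Derivation:
Op 1: inc R3 by 1 -> R3=(0,0,0,1) value=1
Op 2: merge R1<->R3 -> R1=(0,0,0,1) R3=(0,0,0,1)
Op 3: merge R3<->R1 -> R3=(0,0,0,1) R1=(0,0,0,1)
Op 4: inc R3 by 5 -> R3=(0,0,0,6) value=6
Op 5: merge R1<->R3 -> R1=(0,0,0,6) R3=(0,0,0,6)
Op 6: inc R1 by 5 -> R1=(0,5,0,6) value=11
Op 7: inc R0 by 1 -> R0=(1,0,0,0) value=1
Op 8: inc R0 by 2 -> R0=(3,0,0,0) value=3
Op 9: merge R0<->R3 -> R0=(3,0,0,6) R3=(3,0,0,6)
Op 10: merge R2<->R0 -> R2=(3,0,0,6) R0=(3,0,0,6)
Op 11: inc R1 by 1 -> R1=(0,6,0,6) value=12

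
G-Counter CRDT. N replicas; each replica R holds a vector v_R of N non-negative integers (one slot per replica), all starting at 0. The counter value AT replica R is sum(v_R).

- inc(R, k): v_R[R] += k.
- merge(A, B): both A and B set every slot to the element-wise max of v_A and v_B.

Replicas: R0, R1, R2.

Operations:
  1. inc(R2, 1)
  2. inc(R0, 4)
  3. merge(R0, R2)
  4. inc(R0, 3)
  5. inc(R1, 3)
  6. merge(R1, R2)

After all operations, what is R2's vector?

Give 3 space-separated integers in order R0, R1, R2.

Answer: 4 3 1

Derivation:
Op 1: inc R2 by 1 -> R2=(0,0,1) value=1
Op 2: inc R0 by 4 -> R0=(4,0,0) value=4
Op 3: merge R0<->R2 -> R0=(4,0,1) R2=(4,0,1)
Op 4: inc R0 by 3 -> R0=(7,0,1) value=8
Op 5: inc R1 by 3 -> R1=(0,3,0) value=3
Op 6: merge R1<->R2 -> R1=(4,3,1) R2=(4,3,1)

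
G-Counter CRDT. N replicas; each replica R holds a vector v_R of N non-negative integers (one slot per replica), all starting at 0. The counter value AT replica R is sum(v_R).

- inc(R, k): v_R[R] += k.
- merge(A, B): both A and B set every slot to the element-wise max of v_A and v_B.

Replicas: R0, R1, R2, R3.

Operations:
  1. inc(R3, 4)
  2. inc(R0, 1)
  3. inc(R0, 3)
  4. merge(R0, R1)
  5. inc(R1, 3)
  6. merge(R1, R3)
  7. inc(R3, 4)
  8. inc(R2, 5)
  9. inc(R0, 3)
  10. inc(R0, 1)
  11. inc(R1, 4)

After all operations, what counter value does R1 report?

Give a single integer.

Answer: 15

Derivation:
Op 1: inc R3 by 4 -> R3=(0,0,0,4) value=4
Op 2: inc R0 by 1 -> R0=(1,0,0,0) value=1
Op 3: inc R0 by 3 -> R0=(4,0,0,0) value=4
Op 4: merge R0<->R1 -> R0=(4,0,0,0) R1=(4,0,0,0)
Op 5: inc R1 by 3 -> R1=(4,3,0,0) value=7
Op 6: merge R1<->R3 -> R1=(4,3,0,4) R3=(4,3,0,4)
Op 7: inc R3 by 4 -> R3=(4,3,0,8) value=15
Op 8: inc R2 by 5 -> R2=(0,0,5,0) value=5
Op 9: inc R0 by 3 -> R0=(7,0,0,0) value=7
Op 10: inc R0 by 1 -> R0=(8,0,0,0) value=8
Op 11: inc R1 by 4 -> R1=(4,7,0,4) value=15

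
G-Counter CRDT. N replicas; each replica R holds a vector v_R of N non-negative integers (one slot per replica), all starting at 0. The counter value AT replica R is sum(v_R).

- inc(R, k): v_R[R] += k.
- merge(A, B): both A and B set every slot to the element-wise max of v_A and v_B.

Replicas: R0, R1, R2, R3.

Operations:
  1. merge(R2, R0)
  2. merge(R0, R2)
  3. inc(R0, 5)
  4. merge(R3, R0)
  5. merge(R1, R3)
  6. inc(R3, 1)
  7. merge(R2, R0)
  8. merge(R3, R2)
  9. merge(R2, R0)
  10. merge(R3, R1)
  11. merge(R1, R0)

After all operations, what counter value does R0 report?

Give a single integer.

Op 1: merge R2<->R0 -> R2=(0,0,0,0) R0=(0,0,0,0)
Op 2: merge R0<->R2 -> R0=(0,0,0,0) R2=(0,0,0,0)
Op 3: inc R0 by 5 -> R0=(5,0,0,0) value=5
Op 4: merge R3<->R0 -> R3=(5,0,0,0) R0=(5,0,0,0)
Op 5: merge R1<->R3 -> R1=(5,0,0,0) R3=(5,0,0,0)
Op 6: inc R3 by 1 -> R3=(5,0,0,1) value=6
Op 7: merge R2<->R0 -> R2=(5,0,0,0) R0=(5,0,0,0)
Op 8: merge R3<->R2 -> R3=(5,0,0,1) R2=(5,0,0,1)
Op 9: merge R2<->R0 -> R2=(5,0,0,1) R0=(5,0,0,1)
Op 10: merge R3<->R1 -> R3=(5,0,0,1) R1=(5,0,0,1)
Op 11: merge R1<->R0 -> R1=(5,0,0,1) R0=(5,0,0,1)

Answer: 6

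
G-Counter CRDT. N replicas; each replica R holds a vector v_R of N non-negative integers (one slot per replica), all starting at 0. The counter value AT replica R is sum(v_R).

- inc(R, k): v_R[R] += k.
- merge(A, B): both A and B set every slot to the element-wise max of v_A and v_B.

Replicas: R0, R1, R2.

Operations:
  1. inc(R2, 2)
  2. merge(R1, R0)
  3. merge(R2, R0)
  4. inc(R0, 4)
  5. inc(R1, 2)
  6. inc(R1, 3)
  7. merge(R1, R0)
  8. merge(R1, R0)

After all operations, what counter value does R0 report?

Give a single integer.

Answer: 11

Derivation:
Op 1: inc R2 by 2 -> R2=(0,0,2) value=2
Op 2: merge R1<->R0 -> R1=(0,0,0) R0=(0,0,0)
Op 3: merge R2<->R0 -> R2=(0,0,2) R0=(0,0,2)
Op 4: inc R0 by 4 -> R0=(4,0,2) value=6
Op 5: inc R1 by 2 -> R1=(0,2,0) value=2
Op 6: inc R1 by 3 -> R1=(0,5,0) value=5
Op 7: merge R1<->R0 -> R1=(4,5,2) R0=(4,5,2)
Op 8: merge R1<->R0 -> R1=(4,5,2) R0=(4,5,2)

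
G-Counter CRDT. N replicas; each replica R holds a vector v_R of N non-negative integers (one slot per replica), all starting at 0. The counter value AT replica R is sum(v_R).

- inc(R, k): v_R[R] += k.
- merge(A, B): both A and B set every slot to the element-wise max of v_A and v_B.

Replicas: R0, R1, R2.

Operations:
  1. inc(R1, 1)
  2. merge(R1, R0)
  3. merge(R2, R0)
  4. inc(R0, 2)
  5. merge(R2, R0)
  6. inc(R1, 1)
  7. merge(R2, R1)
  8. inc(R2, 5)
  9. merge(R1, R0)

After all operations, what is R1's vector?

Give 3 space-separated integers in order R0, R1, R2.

Op 1: inc R1 by 1 -> R1=(0,1,0) value=1
Op 2: merge R1<->R0 -> R1=(0,1,0) R0=(0,1,0)
Op 3: merge R2<->R0 -> R2=(0,1,0) R0=(0,1,0)
Op 4: inc R0 by 2 -> R0=(2,1,0) value=3
Op 5: merge R2<->R0 -> R2=(2,1,0) R0=(2,1,0)
Op 6: inc R1 by 1 -> R1=(0,2,0) value=2
Op 7: merge R2<->R1 -> R2=(2,2,0) R1=(2,2,0)
Op 8: inc R2 by 5 -> R2=(2,2,5) value=9
Op 9: merge R1<->R0 -> R1=(2,2,0) R0=(2,2,0)

Answer: 2 2 0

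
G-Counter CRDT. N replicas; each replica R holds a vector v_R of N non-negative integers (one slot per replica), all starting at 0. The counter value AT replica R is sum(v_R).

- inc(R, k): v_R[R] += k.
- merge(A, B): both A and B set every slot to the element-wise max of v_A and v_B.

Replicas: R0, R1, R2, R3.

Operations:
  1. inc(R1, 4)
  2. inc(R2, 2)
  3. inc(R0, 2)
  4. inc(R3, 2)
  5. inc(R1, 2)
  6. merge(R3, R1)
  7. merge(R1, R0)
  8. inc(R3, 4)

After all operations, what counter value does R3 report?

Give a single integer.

Answer: 12

Derivation:
Op 1: inc R1 by 4 -> R1=(0,4,0,0) value=4
Op 2: inc R2 by 2 -> R2=(0,0,2,0) value=2
Op 3: inc R0 by 2 -> R0=(2,0,0,0) value=2
Op 4: inc R3 by 2 -> R3=(0,0,0,2) value=2
Op 5: inc R1 by 2 -> R1=(0,6,0,0) value=6
Op 6: merge R3<->R1 -> R3=(0,6,0,2) R1=(0,6,0,2)
Op 7: merge R1<->R0 -> R1=(2,6,0,2) R0=(2,6,0,2)
Op 8: inc R3 by 4 -> R3=(0,6,0,6) value=12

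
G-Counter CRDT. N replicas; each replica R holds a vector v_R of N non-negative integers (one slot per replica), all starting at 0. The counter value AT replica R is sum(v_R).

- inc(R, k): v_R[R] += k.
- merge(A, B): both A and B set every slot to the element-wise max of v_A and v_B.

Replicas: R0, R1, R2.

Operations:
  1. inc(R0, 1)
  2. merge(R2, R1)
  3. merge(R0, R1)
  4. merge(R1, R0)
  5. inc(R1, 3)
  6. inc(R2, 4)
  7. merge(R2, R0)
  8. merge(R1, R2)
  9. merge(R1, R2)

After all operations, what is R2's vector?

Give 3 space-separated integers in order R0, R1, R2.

Answer: 1 3 4

Derivation:
Op 1: inc R0 by 1 -> R0=(1,0,0) value=1
Op 2: merge R2<->R1 -> R2=(0,0,0) R1=(0,0,0)
Op 3: merge R0<->R1 -> R0=(1,0,0) R1=(1,0,0)
Op 4: merge R1<->R0 -> R1=(1,0,0) R0=(1,0,0)
Op 5: inc R1 by 3 -> R1=(1,3,0) value=4
Op 6: inc R2 by 4 -> R2=(0,0,4) value=4
Op 7: merge R2<->R0 -> R2=(1,0,4) R0=(1,0,4)
Op 8: merge R1<->R2 -> R1=(1,3,4) R2=(1,3,4)
Op 9: merge R1<->R2 -> R1=(1,3,4) R2=(1,3,4)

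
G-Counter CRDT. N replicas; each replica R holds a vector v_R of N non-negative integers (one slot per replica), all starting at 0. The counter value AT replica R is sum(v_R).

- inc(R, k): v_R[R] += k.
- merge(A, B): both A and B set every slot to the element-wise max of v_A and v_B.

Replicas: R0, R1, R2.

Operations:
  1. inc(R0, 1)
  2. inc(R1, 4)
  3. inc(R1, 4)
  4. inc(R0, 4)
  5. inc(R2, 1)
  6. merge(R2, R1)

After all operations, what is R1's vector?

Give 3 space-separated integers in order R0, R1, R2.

Answer: 0 8 1

Derivation:
Op 1: inc R0 by 1 -> R0=(1,0,0) value=1
Op 2: inc R1 by 4 -> R1=(0,4,0) value=4
Op 3: inc R1 by 4 -> R1=(0,8,0) value=8
Op 4: inc R0 by 4 -> R0=(5,0,0) value=5
Op 5: inc R2 by 1 -> R2=(0,0,1) value=1
Op 6: merge R2<->R1 -> R2=(0,8,1) R1=(0,8,1)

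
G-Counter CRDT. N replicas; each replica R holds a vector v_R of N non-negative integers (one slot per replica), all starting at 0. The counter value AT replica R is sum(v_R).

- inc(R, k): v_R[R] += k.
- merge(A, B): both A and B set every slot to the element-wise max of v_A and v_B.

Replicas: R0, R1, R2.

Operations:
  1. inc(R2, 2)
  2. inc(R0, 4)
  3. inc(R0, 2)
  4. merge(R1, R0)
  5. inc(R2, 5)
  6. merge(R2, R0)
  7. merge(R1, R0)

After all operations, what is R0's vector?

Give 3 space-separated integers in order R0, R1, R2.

Answer: 6 0 7

Derivation:
Op 1: inc R2 by 2 -> R2=(0,0,2) value=2
Op 2: inc R0 by 4 -> R0=(4,0,0) value=4
Op 3: inc R0 by 2 -> R0=(6,0,0) value=6
Op 4: merge R1<->R0 -> R1=(6,0,0) R0=(6,0,0)
Op 5: inc R2 by 5 -> R2=(0,0,7) value=7
Op 6: merge R2<->R0 -> R2=(6,0,7) R0=(6,0,7)
Op 7: merge R1<->R0 -> R1=(6,0,7) R0=(6,0,7)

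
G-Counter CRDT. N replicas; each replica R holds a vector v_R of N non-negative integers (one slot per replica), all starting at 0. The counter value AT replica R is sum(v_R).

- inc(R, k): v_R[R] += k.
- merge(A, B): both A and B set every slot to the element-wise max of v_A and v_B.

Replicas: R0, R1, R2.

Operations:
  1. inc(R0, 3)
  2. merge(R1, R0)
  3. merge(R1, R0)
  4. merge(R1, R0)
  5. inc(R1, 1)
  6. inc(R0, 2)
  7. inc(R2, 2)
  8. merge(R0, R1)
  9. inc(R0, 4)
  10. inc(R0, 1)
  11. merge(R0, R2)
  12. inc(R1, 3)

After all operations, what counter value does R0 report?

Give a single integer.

Answer: 13

Derivation:
Op 1: inc R0 by 3 -> R0=(3,0,0) value=3
Op 2: merge R1<->R0 -> R1=(3,0,0) R0=(3,0,0)
Op 3: merge R1<->R0 -> R1=(3,0,0) R0=(3,0,0)
Op 4: merge R1<->R0 -> R1=(3,0,0) R0=(3,0,0)
Op 5: inc R1 by 1 -> R1=(3,1,0) value=4
Op 6: inc R0 by 2 -> R0=(5,0,0) value=5
Op 7: inc R2 by 2 -> R2=(0,0,2) value=2
Op 8: merge R0<->R1 -> R0=(5,1,0) R1=(5,1,0)
Op 9: inc R0 by 4 -> R0=(9,1,0) value=10
Op 10: inc R0 by 1 -> R0=(10,1,0) value=11
Op 11: merge R0<->R2 -> R0=(10,1,2) R2=(10,1,2)
Op 12: inc R1 by 3 -> R1=(5,4,0) value=9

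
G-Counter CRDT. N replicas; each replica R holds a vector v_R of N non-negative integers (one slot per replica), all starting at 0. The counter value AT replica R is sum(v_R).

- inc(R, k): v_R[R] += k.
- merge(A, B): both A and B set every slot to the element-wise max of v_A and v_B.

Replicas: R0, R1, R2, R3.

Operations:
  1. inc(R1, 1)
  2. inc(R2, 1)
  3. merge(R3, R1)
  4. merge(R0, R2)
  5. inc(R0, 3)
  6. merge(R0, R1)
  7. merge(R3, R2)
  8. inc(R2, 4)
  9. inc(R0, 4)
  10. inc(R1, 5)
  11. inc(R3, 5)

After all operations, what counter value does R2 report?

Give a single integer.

Op 1: inc R1 by 1 -> R1=(0,1,0,0) value=1
Op 2: inc R2 by 1 -> R2=(0,0,1,0) value=1
Op 3: merge R3<->R1 -> R3=(0,1,0,0) R1=(0,1,0,0)
Op 4: merge R0<->R2 -> R0=(0,0,1,0) R2=(0,0,1,0)
Op 5: inc R0 by 3 -> R0=(3,0,1,0) value=4
Op 6: merge R0<->R1 -> R0=(3,1,1,0) R1=(3,1,1,0)
Op 7: merge R3<->R2 -> R3=(0,1,1,0) R2=(0,1,1,0)
Op 8: inc R2 by 4 -> R2=(0,1,5,0) value=6
Op 9: inc R0 by 4 -> R0=(7,1,1,0) value=9
Op 10: inc R1 by 5 -> R1=(3,6,1,0) value=10
Op 11: inc R3 by 5 -> R3=(0,1,1,5) value=7

Answer: 6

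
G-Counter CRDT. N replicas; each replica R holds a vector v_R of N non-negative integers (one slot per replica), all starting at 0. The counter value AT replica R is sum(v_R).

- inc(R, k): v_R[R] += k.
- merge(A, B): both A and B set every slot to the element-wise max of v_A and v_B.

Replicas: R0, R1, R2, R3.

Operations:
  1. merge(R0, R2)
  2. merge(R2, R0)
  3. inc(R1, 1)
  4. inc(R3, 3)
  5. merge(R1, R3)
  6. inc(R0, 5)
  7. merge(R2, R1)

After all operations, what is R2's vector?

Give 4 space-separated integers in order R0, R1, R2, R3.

Answer: 0 1 0 3

Derivation:
Op 1: merge R0<->R2 -> R0=(0,0,0,0) R2=(0,0,0,0)
Op 2: merge R2<->R0 -> R2=(0,0,0,0) R0=(0,0,0,0)
Op 3: inc R1 by 1 -> R1=(0,1,0,0) value=1
Op 4: inc R3 by 3 -> R3=(0,0,0,3) value=3
Op 5: merge R1<->R3 -> R1=(0,1,0,3) R3=(0,1,0,3)
Op 6: inc R0 by 5 -> R0=(5,0,0,0) value=5
Op 7: merge R2<->R1 -> R2=(0,1,0,3) R1=(0,1,0,3)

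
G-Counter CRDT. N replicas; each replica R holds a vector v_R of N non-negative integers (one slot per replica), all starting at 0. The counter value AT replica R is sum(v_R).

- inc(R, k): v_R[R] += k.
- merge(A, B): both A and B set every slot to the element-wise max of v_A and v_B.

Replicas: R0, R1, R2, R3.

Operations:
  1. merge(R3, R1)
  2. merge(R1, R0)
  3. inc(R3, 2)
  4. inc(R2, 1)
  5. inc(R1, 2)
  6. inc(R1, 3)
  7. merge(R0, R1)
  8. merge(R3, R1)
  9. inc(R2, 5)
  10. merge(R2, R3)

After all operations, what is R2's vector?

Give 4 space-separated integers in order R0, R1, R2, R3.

Op 1: merge R3<->R1 -> R3=(0,0,0,0) R1=(0,0,0,0)
Op 2: merge R1<->R0 -> R1=(0,0,0,0) R0=(0,0,0,0)
Op 3: inc R3 by 2 -> R3=(0,0,0,2) value=2
Op 4: inc R2 by 1 -> R2=(0,0,1,0) value=1
Op 5: inc R1 by 2 -> R1=(0,2,0,0) value=2
Op 6: inc R1 by 3 -> R1=(0,5,0,0) value=5
Op 7: merge R0<->R1 -> R0=(0,5,0,0) R1=(0,5,0,0)
Op 8: merge R3<->R1 -> R3=(0,5,0,2) R1=(0,5,0,2)
Op 9: inc R2 by 5 -> R2=(0,0,6,0) value=6
Op 10: merge R2<->R3 -> R2=(0,5,6,2) R3=(0,5,6,2)

Answer: 0 5 6 2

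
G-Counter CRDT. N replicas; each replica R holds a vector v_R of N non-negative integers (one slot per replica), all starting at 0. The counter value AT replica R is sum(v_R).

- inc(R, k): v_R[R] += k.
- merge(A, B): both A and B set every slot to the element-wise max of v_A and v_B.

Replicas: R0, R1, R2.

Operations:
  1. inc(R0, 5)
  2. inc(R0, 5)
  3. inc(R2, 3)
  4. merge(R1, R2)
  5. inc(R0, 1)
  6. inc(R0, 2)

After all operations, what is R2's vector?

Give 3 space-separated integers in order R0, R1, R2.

Answer: 0 0 3

Derivation:
Op 1: inc R0 by 5 -> R0=(5,0,0) value=5
Op 2: inc R0 by 5 -> R0=(10,0,0) value=10
Op 3: inc R2 by 3 -> R2=(0,0,3) value=3
Op 4: merge R1<->R2 -> R1=(0,0,3) R2=(0,0,3)
Op 5: inc R0 by 1 -> R0=(11,0,0) value=11
Op 6: inc R0 by 2 -> R0=(13,0,0) value=13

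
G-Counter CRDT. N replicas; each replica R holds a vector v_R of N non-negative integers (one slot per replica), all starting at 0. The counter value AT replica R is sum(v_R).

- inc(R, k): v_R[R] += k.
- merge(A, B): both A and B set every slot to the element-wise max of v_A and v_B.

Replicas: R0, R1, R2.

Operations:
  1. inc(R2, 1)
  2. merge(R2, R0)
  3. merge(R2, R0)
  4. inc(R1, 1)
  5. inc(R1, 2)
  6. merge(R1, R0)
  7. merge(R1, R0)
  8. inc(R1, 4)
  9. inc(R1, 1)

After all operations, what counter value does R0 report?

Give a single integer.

Answer: 4

Derivation:
Op 1: inc R2 by 1 -> R2=(0,0,1) value=1
Op 2: merge R2<->R0 -> R2=(0,0,1) R0=(0,0,1)
Op 3: merge R2<->R0 -> R2=(0,0,1) R0=(0,0,1)
Op 4: inc R1 by 1 -> R1=(0,1,0) value=1
Op 5: inc R1 by 2 -> R1=(0,3,0) value=3
Op 6: merge R1<->R0 -> R1=(0,3,1) R0=(0,3,1)
Op 7: merge R1<->R0 -> R1=(0,3,1) R0=(0,3,1)
Op 8: inc R1 by 4 -> R1=(0,7,1) value=8
Op 9: inc R1 by 1 -> R1=(0,8,1) value=9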